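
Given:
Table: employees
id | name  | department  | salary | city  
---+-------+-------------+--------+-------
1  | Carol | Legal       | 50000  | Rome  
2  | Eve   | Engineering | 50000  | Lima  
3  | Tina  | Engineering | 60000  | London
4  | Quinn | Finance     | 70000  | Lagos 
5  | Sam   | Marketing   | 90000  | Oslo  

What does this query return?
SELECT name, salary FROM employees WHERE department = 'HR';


Filtering: department = 'HR'
Matching rows: 0

Empty result set (0 rows)


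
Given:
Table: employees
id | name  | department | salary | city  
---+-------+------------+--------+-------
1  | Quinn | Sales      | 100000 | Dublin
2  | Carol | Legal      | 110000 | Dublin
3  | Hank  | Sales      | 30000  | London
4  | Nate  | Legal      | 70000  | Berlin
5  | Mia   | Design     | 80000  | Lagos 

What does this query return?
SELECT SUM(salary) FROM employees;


SUM(salary) = 100000 + 110000 + 30000 + 70000 + 80000 = 390000

390000


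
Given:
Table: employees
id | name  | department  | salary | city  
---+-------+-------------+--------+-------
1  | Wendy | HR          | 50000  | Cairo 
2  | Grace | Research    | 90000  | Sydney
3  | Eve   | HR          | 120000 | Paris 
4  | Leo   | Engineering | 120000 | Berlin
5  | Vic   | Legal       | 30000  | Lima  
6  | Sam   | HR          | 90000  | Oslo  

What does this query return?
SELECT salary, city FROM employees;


Projecting columns: salary, city

6 rows:
50000, Cairo
90000, Sydney
120000, Paris
120000, Berlin
30000, Lima
90000, Oslo


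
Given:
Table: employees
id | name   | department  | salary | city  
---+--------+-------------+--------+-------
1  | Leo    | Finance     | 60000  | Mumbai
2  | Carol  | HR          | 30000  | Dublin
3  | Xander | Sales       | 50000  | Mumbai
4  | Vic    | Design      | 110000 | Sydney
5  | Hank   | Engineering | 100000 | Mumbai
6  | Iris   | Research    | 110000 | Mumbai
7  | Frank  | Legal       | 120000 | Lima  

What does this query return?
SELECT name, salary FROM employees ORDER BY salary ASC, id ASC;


Sorting by salary ASC, then id ASC for ties

7 rows:
Carol, 30000
Xander, 50000
Leo, 60000
Hank, 100000
Vic, 110000
Iris, 110000
Frank, 120000


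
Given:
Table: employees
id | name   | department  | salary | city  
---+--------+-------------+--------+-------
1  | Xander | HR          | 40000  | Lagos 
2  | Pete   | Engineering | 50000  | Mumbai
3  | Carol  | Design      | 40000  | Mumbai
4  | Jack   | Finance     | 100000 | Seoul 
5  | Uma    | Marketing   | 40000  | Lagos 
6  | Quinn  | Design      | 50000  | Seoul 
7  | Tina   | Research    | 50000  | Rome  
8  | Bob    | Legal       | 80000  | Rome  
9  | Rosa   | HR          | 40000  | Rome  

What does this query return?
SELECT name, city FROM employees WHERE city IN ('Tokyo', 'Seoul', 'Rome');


Filtering: city IN ('Tokyo', 'Seoul', 'Rome')
Matching: 5 rows

5 rows:
Jack, Seoul
Quinn, Seoul
Tina, Rome
Bob, Rome
Rosa, Rome


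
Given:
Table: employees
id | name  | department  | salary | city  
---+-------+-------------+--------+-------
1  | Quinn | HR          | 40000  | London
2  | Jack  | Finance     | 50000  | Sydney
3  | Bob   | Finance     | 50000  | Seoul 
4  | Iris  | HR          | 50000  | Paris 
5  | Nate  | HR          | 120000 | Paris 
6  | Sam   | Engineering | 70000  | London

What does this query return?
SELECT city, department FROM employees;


Projecting columns: city, department

6 rows:
London, HR
Sydney, Finance
Seoul, Finance
Paris, HR
Paris, HR
London, Engineering


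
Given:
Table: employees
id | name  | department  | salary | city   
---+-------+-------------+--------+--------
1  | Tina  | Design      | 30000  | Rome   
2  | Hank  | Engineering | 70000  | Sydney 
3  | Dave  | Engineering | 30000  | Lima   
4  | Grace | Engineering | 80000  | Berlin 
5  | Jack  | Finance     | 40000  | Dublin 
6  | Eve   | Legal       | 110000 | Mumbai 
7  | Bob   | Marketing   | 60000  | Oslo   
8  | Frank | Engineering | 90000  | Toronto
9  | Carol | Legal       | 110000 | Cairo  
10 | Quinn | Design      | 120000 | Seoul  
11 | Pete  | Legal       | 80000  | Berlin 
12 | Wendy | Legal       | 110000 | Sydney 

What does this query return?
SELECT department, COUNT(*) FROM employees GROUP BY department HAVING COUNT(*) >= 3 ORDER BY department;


Groups with count >= 3:
  Engineering: 4 -> PASS
  Legal: 4 -> PASS
  Design: 2 -> filtered out
  Finance: 1 -> filtered out
  Marketing: 1 -> filtered out


2 groups:
Engineering, 4
Legal, 4


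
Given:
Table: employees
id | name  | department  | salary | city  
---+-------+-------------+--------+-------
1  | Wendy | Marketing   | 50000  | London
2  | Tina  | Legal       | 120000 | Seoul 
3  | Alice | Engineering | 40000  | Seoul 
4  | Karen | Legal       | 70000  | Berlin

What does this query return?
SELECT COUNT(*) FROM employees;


COUNT(*) counts all rows

4


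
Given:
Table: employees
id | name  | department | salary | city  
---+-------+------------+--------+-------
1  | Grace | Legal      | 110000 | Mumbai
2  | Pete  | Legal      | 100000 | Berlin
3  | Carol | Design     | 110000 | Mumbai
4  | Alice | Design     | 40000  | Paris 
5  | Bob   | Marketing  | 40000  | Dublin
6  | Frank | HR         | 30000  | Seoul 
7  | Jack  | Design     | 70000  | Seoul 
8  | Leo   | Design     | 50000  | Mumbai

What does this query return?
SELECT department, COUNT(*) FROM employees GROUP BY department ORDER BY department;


Assigning each row to its department group:
  Grace -> Legal
  Pete -> Legal
  Carol -> Design
  Alice -> Design
  Bob -> Marketing
  Frank -> HR
  Jack -> Design
  Leo -> Design


4 groups:
Design, 4
HR, 1
Legal, 2
Marketing, 1


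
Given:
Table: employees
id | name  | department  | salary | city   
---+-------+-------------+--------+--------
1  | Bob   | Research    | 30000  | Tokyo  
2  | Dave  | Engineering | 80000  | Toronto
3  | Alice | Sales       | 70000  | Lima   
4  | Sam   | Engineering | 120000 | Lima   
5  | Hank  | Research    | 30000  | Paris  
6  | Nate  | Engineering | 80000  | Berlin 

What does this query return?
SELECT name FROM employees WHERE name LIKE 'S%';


LIKE 'S%' matches names starting with 'S'
Matching: 1

1 rows:
Sam


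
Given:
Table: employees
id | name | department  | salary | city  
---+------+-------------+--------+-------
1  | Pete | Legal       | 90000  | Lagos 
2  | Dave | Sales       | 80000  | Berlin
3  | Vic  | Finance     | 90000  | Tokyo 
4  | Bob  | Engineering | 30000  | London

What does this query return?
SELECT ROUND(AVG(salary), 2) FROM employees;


SUM(salary) = 290000
COUNT = 4
ROUND(AVG, 2) = ROUND(290000 / 4, 2) = 72500.0

72500.0


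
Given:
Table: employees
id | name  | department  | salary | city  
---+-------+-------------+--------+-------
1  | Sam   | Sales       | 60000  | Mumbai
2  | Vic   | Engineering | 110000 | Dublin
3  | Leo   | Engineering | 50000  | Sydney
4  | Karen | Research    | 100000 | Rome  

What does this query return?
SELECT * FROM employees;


SELECT * returns all 4 rows with all columns

4 rows:
1, Sam, Sales, 60000, Mumbai
2, Vic, Engineering, 110000, Dublin
3, Leo, Engineering, 50000, Sydney
4, Karen, Research, 100000, Rome


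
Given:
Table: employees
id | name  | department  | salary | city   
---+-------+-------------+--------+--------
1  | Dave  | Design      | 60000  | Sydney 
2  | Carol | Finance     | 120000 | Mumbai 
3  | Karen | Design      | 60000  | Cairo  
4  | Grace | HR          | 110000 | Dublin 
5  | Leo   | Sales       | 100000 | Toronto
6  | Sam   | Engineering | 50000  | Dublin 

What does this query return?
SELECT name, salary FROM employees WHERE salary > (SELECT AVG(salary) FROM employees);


Subquery: AVG(salary) = 83333.33
Filtering: salary > 83333.33
  Carol (120000) -> MATCH
  Grace (110000) -> MATCH
  Leo (100000) -> MATCH


3 rows:
Carol, 120000
Grace, 110000
Leo, 100000


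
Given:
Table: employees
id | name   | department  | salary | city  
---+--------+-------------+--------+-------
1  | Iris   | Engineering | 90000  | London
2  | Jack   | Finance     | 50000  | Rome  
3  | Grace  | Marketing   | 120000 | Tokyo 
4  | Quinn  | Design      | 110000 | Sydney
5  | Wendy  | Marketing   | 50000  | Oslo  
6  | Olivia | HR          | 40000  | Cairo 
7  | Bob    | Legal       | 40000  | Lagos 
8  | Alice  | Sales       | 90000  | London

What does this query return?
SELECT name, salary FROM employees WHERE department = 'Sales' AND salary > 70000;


Filtering: department = 'Sales' AND salary > 70000
Matching: 1 rows

1 rows:
Alice, 90000


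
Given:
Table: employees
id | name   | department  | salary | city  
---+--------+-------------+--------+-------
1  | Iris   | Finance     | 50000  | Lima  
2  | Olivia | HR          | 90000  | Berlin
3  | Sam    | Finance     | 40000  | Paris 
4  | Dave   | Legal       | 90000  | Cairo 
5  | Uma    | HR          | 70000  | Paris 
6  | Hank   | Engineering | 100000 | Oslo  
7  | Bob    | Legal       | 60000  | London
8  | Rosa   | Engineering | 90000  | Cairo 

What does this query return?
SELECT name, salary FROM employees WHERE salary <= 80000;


Filtering: salary <= 80000
Matching: 4 rows

4 rows:
Iris, 50000
Sam, 40000
Uma, 70000
Bob, 60000


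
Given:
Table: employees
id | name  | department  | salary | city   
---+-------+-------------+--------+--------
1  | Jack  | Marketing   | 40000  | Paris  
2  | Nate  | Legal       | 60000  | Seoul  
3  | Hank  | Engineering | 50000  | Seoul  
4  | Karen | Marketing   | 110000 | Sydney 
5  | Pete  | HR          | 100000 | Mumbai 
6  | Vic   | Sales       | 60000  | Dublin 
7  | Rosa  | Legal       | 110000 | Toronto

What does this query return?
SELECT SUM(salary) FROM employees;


SUM(salary) = 40000 + 60000 + 50000 + 110000 + 100000 + 60000 + 110000 = 530000

530000


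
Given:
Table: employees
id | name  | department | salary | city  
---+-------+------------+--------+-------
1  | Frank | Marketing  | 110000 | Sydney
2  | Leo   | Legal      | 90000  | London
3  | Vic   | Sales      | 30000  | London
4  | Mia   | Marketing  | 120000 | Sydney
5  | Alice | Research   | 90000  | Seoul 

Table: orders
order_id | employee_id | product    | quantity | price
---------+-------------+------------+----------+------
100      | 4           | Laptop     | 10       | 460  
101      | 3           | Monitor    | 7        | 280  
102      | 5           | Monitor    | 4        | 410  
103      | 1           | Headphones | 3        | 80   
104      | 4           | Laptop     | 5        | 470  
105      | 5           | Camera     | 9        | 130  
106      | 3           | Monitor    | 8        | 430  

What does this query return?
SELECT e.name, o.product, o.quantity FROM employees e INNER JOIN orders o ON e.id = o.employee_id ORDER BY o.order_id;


Joining employees.id = orders.employee_id:
  employee Mia (id=4) -> order Laptop
  employee Vic (id=3) -> order Monitor
  employee Alice (id=5) -> order Monitor
  employee Frank (id=1) -> order Headphones
  employee Mia (id=4) -> order Laptop
  employee Alice (id=5) -> order Camera
  employee Vic (id=3) -> order Monitor


7 rows:
Mia, Laptop, 10
Vic, Monitor, 7
Alice, Monitor, 4
Frank, Headphones, 3
Mia, Laptop, 5
Alice, Camera, 9
Vic, Monitor, 8


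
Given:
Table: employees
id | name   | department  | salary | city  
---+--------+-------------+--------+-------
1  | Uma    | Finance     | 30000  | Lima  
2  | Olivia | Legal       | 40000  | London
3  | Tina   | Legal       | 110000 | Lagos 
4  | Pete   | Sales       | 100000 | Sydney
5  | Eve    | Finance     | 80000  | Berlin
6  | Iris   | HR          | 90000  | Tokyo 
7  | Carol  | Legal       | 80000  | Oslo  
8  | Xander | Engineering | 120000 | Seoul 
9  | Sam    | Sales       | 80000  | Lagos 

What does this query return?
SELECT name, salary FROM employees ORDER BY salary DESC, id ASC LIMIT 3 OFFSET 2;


Sort by salary DESC (id ASC tiebreak), then skip 2 and take 3
Rows 3 through 5

3 rows:
Pete, 100000
Iris, 90000
Eve, 80000


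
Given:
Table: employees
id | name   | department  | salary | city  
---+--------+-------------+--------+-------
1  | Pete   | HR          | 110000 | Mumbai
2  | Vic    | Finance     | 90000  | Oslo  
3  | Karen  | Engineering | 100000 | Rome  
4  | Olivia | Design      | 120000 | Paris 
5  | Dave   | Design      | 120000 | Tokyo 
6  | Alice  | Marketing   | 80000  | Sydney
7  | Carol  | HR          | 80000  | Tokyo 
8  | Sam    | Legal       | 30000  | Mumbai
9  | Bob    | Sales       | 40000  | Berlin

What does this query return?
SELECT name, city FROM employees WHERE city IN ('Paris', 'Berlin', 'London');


Filtering: city IN ('Paris', 'Berlin', 'London')
Matching: 2 rows

2 rows:
Olivia, Paris
Bob, Berlin


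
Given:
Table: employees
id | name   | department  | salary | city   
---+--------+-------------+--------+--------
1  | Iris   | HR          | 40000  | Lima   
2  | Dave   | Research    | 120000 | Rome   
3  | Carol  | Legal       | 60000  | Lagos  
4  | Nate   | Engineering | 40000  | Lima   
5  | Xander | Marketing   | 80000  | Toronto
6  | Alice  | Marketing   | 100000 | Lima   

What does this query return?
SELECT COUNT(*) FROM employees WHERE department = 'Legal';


Counting rows where department = 'Legal'
  Carol -> MATCH


1


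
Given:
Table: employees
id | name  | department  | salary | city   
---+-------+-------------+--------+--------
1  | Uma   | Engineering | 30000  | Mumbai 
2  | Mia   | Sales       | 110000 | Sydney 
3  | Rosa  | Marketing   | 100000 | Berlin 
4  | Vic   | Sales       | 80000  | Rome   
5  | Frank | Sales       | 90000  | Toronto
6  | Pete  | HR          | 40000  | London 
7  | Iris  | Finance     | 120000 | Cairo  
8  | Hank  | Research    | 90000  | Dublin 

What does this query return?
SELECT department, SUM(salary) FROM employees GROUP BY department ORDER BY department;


Summing salary within each department:
  Engineering: 30000 = 30000
  Finance: 120000 = 120000
  HR: 40000 = 40000
  Marketing: 100000 = 100000
  Research: 90000 = 90000
  Sales: 110000 + 80000 + 90000 = 280000


6 groups:
Engineering, 30000
Finance, 120000
HR, 40000
Marketing, 100000
Research, 90000
Sales, 280000


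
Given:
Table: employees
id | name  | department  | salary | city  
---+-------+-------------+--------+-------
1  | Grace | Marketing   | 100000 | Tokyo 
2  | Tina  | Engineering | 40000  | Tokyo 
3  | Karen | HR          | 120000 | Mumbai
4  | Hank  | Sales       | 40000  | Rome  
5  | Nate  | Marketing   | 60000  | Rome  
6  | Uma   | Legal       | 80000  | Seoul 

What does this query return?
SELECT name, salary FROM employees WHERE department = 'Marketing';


Filtering: department = 'Marketing'
Matching rows: 2

2 rows:
Grace, 100000
Nate, 60000


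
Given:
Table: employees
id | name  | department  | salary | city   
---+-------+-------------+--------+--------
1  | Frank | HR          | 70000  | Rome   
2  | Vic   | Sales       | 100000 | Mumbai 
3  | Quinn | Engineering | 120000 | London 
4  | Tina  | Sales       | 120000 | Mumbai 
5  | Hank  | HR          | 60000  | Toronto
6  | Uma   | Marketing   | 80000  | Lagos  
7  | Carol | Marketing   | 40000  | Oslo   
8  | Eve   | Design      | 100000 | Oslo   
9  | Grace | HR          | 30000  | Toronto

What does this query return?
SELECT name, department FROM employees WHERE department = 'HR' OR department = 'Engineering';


Filtering: department = 'HR' OR 'Engineering'
Matching: 4 rows

4 rows:
Frank, HR
Quinn, Engineering
Hank, HR
Grace, HR


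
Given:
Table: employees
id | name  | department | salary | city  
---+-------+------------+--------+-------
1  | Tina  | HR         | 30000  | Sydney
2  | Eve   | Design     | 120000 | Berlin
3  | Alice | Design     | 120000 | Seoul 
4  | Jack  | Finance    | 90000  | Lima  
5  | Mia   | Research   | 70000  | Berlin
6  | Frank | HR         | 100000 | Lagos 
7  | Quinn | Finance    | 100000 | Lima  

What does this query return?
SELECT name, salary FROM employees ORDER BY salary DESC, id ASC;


Sorting by salary DESC, then id ASC for ties

7 rows:
Eve, 120000
Alice, 120000
Frank, 100000
Quinn, 100000
Jack, 90000
Mia, 70000
Tina, 30000


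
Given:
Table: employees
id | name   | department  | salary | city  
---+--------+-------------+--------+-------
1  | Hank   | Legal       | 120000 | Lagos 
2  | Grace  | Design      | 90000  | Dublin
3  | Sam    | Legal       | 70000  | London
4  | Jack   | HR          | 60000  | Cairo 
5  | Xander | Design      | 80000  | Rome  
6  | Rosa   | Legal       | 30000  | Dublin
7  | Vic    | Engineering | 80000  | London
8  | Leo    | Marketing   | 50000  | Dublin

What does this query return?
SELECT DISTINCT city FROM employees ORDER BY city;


All 'city' values (row order): Lagos, Dublin, London, Cairo, Rome, Dublin, London, Dublin
Removing duplicates leaves 5 unique value(s).

5 values:
Cairo
Dublin
Lagos
London
Rome


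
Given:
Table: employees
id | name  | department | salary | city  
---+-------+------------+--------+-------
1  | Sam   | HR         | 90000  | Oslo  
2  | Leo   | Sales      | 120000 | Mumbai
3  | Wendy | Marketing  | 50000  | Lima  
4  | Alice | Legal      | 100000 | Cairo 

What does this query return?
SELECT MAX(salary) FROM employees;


Salaries: 90000, 120000, 50000, 100000
MAX = 120000

120000


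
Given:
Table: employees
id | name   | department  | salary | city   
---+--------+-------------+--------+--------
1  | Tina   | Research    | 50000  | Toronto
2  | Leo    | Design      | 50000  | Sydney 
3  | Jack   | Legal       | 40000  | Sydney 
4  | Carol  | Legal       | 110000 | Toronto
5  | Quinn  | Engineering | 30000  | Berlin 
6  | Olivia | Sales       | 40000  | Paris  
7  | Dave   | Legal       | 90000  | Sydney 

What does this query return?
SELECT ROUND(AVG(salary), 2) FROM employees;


SUM(salary) = 410000
COUNT = 7
ROUND(AVG, 2) = ROUND(410000 / 7, 2) = 58571.43

58571.43


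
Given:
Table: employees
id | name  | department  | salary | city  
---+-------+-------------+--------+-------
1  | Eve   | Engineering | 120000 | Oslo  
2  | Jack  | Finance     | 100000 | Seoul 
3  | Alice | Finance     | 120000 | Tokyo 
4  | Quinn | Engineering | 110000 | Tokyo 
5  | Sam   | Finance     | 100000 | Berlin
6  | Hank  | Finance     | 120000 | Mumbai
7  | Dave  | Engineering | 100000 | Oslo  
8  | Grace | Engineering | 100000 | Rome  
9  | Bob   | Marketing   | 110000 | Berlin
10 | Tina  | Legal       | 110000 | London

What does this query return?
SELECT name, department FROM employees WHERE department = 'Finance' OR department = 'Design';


Filtering: department = 'Finance' OR 'Design'
Matching: 4 rows

4 rows:
Jack, Finance
Alice, Finance
Sam, Finance
Hank, Finance


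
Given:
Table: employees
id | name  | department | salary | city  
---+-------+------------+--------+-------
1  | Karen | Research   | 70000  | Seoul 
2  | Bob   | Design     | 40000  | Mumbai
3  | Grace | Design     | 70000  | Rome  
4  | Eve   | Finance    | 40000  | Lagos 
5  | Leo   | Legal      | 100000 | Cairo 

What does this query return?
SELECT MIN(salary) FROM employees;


Salaries: 70000, 40000, 70000, 40000, 100000
MIN = 40000

40000


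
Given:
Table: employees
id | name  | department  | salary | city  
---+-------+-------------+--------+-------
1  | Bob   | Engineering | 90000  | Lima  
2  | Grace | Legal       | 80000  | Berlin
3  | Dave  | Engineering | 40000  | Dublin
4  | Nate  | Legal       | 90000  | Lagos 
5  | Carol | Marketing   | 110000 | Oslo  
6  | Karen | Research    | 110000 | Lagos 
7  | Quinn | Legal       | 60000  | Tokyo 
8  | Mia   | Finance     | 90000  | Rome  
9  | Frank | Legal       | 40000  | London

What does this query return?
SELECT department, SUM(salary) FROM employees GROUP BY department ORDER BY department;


Summing salary within each department:
  Engineering: 90000 + 40000 = 130000
  Finance: 90000 = 90000
  Legal: 80000 + 90000 + 60000 + 40000 = 270000
  Marketing: 110000 = 110000
  Research: 110000 = 110000


5 groups:
Engineering, 130000
Finance, 90000
Legal, 270000
Marketing, 110000
Research, 110000


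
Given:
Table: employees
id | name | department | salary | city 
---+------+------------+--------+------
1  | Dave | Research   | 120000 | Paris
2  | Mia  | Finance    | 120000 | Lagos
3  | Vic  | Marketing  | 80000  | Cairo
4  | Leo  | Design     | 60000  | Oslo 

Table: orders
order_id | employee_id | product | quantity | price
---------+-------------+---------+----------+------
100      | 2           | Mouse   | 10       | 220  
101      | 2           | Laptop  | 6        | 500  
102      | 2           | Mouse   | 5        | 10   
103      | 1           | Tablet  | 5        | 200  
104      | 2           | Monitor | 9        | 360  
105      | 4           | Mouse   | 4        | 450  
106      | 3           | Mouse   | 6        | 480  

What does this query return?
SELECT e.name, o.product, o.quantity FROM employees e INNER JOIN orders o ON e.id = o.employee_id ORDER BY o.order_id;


Joining employees.id = orders.employee_id:
  employee Mia (id=2) -> order Mouse
  employee Mia (id=2) -> order Laptop
  employee Mia (id=2) -> order Mouse
  employee Dave (id=1) -> order Tablet
  employee Mia (id=2) -> order Monitor
  employee Leo (id=4) -> order Mouse
  employee Vic (id=3) -> order Mouse


7 rows:
Mia, Mouse, 10
Mia, Laptop, 6
Mia, Mouse, 5
Dave, Tablet, 5
Mia, Monitor, 9
Leo, Mouse, 4
Vic, Mouse, 6


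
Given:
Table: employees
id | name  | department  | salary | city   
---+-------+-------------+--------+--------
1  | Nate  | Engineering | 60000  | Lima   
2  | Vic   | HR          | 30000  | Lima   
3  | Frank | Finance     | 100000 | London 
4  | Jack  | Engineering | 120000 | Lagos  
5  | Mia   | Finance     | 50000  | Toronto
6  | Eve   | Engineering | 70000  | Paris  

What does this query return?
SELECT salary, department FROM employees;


Projecting columns: salary, department

6 rows:
60000, Engineering
30000, HR
100000, Finance
120000, Engineering
50000, Finance
70000, Engineering


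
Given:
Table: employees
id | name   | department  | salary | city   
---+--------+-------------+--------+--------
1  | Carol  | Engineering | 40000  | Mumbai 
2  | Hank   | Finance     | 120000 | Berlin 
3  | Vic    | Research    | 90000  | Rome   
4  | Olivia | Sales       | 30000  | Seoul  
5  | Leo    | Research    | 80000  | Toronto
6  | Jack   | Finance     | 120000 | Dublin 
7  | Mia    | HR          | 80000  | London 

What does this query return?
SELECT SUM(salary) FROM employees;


SUM(salary) = 40000 + 120000 + 90000 + 30000 + 80000 + 120000 + 80000 = 560000

560000


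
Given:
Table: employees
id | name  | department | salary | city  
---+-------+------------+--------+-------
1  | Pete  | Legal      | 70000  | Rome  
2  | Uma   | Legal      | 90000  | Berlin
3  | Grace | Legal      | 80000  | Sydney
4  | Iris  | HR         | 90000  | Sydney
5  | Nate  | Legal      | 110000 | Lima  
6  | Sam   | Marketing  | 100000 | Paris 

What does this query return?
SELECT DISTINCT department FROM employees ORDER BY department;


All 'department' values (row order): Legal, Legal, Legal, HR, Legal, Marketing
Removing duplicates leaves 3 unique value(s).

3 values:
HR
Legal
Marketing


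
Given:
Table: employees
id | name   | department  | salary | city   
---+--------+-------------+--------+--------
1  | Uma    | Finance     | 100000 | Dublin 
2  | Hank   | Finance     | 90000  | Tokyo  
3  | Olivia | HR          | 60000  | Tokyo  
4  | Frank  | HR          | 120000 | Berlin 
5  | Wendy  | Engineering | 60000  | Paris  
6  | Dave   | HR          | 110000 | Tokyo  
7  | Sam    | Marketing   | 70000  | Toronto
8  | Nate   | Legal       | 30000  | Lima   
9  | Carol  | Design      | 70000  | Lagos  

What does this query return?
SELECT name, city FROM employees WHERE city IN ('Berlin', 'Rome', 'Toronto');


Filtering: city IN ('Berlin', 'Rome', 'Toronto')
Matching: 2 rows

2 rows:
Frank, Berlin
Sam, Toronto


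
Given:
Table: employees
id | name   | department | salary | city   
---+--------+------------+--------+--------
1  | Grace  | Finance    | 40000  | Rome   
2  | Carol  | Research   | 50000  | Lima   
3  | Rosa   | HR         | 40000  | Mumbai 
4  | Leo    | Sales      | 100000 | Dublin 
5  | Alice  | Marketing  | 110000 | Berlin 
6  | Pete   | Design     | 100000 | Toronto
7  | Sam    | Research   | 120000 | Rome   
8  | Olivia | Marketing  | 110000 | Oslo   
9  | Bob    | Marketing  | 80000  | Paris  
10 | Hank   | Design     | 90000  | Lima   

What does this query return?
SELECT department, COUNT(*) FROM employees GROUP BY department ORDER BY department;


Assigning each row to its department group:
  Grace -> Finance
  Carol -> Research
  Rosa -> HR
  Leo -> Sales
  Alice -> Marketing
  Pete -> Design
  Sam -> Research
  Olivia -> Marketing
  Bob -> Marketing
  Hank -> Design


6 groups:
Design, 2
Finance, 1
HR, 1
Marketing, 3
Research, 2
Sales, 1


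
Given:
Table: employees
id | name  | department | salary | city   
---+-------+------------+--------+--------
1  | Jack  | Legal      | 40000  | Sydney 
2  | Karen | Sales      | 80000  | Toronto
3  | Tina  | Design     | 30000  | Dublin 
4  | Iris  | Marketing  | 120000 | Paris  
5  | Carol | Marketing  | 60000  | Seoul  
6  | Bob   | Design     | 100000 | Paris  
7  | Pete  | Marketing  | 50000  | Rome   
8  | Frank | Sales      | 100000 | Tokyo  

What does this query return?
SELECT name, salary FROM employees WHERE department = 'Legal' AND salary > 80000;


Filtering: department = 'Legal' AND salary > 80000
Matching: 0 rows

Empty result set (0 rows)


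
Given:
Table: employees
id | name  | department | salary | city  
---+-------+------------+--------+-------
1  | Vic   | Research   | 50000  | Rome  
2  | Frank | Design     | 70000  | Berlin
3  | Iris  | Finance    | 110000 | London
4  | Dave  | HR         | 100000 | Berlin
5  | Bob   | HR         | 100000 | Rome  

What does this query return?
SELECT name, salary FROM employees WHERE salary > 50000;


Filtering: salary > 50000
Matching: 4 rows

4 rows:
Frank, 70000
Iris, 110000
Dave, 100000
Bob, 100000


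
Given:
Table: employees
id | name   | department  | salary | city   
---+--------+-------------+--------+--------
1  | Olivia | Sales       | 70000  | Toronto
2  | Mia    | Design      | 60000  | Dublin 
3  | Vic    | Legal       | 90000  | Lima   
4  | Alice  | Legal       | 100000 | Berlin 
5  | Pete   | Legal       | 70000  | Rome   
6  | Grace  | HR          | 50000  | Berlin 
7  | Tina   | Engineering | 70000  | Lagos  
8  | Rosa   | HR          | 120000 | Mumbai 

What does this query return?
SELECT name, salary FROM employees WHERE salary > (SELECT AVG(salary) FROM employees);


Subquery: AVG(salary) = 78750.0
Filtering: salary > 78750.0
  Vic (90000) -> MATCH
  Alice (100000) -> MATCH
  Rosa (120000) -> MATCH


3 rows:
Vic, 90000
Alice, 100000
Rosa, 120000


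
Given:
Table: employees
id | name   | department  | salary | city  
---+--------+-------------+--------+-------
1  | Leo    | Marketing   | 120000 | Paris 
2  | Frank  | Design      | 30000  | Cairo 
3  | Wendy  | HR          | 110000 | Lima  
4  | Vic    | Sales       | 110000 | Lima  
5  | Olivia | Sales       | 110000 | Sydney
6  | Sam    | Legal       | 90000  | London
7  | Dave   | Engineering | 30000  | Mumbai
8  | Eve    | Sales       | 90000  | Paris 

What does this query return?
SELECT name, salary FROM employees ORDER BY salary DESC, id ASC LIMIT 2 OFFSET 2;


Sort by salary DESC (id ASC tiebreak), then skip 2 and take 2
Rows 3 through 4

2 rows:
Vic, 110000
Olivia, 110000


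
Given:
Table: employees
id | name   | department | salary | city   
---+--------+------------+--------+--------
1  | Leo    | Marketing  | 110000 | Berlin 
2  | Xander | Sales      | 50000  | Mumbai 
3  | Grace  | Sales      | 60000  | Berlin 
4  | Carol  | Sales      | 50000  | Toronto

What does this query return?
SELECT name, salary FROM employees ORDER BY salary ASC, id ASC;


Sorting by salary ASC, then id ASC for ties

4 rows:
Xander, 50000
Carol, 50000
Grace, 60000
Leo, 110000


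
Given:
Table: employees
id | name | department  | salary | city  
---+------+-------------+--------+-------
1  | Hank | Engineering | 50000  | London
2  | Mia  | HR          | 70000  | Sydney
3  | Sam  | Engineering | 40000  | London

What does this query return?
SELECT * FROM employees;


SELECT * returns all 3 rows with all columns

3 rows:
1, Hank, Engineering, 50000, London
2, Mia, HR, 70000, Sydney
3, Sam, Engineering, 40000, London


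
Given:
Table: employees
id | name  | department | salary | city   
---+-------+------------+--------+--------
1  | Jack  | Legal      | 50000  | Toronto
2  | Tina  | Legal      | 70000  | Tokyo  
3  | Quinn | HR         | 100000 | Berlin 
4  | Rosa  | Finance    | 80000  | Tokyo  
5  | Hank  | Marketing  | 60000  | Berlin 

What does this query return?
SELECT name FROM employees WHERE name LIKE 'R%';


LIKE 'R%' matches names starting with 'R'
Matching: 1

1 rows:
Rosa


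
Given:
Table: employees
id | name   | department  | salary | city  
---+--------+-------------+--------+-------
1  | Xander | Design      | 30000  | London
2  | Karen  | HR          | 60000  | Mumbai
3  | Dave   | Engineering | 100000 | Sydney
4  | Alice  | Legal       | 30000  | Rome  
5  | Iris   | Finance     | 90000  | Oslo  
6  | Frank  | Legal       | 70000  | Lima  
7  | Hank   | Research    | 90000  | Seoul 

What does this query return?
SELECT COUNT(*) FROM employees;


COUNT(*) counts all rows

7


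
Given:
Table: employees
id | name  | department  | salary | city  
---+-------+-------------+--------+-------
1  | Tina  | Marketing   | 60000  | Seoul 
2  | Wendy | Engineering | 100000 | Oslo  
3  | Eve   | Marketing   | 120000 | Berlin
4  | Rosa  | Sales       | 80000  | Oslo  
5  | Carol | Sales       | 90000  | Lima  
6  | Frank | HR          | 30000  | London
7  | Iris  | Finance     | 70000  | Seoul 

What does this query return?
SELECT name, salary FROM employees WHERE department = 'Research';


Filtering: department = 'Research'
Matching rows: 0

Empty result set (0 rows)


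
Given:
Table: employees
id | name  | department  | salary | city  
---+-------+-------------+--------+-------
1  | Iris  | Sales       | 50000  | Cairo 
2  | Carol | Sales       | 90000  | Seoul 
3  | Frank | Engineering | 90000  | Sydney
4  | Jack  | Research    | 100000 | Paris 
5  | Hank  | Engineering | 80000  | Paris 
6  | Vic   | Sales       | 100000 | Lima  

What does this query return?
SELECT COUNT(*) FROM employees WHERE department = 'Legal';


Counting rows where department = 'Legal'


0


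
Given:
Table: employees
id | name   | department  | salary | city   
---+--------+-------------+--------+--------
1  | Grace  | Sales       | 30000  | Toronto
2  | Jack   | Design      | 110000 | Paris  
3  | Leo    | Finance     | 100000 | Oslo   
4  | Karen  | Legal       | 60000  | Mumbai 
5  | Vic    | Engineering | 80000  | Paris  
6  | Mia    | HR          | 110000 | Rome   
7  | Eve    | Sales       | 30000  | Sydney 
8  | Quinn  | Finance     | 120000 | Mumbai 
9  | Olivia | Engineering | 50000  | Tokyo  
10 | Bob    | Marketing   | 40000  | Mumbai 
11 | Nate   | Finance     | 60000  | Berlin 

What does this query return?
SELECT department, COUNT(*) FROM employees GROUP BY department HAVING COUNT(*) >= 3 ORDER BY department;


Groups with count >= 3:
  Finance: 3 -> PASS
  Design: 1 -> filtered out
  Engineering: 2 -> filtered out
  HR: 1 -> filtered out
  Legal: 1 -> filtered out
  Marketing: 1 -> filtered out
  Sales: 2 -> filtered out


1 groups:
Finance, 3


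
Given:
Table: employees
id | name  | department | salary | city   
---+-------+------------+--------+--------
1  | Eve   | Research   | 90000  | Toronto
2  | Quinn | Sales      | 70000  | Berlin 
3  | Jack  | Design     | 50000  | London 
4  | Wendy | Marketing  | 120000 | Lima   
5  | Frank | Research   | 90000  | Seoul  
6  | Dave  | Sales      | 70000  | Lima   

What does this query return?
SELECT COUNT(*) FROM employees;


COUNT(*) counts all rows

6


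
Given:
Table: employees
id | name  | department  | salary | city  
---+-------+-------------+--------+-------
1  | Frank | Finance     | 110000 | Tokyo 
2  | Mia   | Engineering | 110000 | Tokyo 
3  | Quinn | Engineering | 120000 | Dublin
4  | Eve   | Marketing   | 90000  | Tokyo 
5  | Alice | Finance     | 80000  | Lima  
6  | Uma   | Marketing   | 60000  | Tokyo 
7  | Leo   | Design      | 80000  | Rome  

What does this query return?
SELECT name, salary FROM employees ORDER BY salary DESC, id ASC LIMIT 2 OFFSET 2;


Sort by salary DESC (id ASC tiebreak), then skip 2 and take 2
Rows 3 through 4

2 rows:
Mia, 110000
Eve, 90000


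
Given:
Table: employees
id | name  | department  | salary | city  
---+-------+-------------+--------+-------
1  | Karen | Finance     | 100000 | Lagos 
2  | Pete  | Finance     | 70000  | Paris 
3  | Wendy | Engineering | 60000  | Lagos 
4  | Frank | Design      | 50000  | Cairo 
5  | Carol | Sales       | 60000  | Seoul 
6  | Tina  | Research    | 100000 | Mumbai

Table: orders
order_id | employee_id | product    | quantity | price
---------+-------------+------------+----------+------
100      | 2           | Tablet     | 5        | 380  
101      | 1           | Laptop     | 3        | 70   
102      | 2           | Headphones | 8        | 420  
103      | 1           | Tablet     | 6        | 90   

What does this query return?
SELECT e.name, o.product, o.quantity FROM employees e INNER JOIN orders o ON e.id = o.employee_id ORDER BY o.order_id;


Joining employees.id = orders.employee_id:
  employee Pete (id=2) -> order Tablet
  employee Karen (id=1) -> order Laptop
  employee Pete (id=2) -> order Headphones
  employee Karen (id=1) -> order Tablet


4 rows:
Pete, Tablet, 5
Karen, Laptop, 3
Pete, Headphones, 8
Karen, Tablet, 6


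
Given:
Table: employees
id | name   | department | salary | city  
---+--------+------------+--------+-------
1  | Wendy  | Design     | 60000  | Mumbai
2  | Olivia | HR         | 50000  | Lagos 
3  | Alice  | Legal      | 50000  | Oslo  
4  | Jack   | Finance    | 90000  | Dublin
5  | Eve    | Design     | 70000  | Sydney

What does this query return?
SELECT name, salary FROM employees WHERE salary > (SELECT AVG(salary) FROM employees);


Subquery: AVG(salary) = 64000.0
Filtering: salary > 64000.0
  Jack (90000) -> MATCH
  Eve (70000) -> MATCH


2 rows:
Jack, 90000
Eve, 70000


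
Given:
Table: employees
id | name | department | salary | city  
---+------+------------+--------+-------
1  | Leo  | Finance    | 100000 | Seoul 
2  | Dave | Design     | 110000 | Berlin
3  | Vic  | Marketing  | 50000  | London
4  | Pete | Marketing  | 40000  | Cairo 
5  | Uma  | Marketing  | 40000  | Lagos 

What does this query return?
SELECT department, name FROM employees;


Projecting columns: department, name

5 rows:
Finance, Leo
Design, Dave
Marketing, Vic
Marketing, Pete
Marketing, Uma


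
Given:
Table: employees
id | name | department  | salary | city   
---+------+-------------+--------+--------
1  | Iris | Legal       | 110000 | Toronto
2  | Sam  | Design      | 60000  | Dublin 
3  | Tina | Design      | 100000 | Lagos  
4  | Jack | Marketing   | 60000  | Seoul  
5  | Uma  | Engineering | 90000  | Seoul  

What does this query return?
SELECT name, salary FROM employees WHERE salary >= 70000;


Filtering: salary >= 70000
Matching: 3 rows

3 rows:
Iris, 110000
Tina, 100000
Uma, 90000


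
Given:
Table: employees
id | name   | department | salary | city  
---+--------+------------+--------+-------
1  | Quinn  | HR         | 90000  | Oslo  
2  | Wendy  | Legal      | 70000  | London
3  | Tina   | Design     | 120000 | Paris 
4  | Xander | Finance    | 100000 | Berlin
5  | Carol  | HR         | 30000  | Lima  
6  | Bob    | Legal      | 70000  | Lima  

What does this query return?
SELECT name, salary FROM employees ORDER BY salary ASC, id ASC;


Sorting by salary ASC, then id ASC for ties

6 rows:
Carol, 30000
Wendy, 70000
Bob, 70000
Quinn, 90000
Xander, 100000
Tina, 120000


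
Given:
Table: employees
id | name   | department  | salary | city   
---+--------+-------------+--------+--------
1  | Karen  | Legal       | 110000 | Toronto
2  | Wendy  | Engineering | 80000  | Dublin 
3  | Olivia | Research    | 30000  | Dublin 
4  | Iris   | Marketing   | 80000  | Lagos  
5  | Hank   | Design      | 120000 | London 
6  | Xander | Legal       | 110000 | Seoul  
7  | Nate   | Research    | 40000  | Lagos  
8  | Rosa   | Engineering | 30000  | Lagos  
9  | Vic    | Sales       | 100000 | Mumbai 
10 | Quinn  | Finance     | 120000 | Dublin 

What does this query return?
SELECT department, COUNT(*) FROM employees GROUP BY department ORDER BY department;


Assigning each row to its department group:
  Karen -> Legal
  Wendy -> Engineering
  Olivia -> Research
  Iris -> Marketing
  Hank -> Design
  Xander -> Legal
  Nate -> Research
  Rosa -> Engineering
  Vic -> Sales
  Quinn -> Finance


7 groups:
Design, 1
Engineering, 2
Finance, 1
Legal, 2
Marketing, 1
Research, 2
Sales, 1


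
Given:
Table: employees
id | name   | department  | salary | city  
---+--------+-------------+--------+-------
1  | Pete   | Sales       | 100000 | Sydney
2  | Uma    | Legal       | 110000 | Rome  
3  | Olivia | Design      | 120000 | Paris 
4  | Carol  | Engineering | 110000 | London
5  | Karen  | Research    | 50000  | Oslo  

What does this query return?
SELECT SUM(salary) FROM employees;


SUM(salary) = 100000 + 110000 + 120000 + 110000 + 50000 = 490000

490000


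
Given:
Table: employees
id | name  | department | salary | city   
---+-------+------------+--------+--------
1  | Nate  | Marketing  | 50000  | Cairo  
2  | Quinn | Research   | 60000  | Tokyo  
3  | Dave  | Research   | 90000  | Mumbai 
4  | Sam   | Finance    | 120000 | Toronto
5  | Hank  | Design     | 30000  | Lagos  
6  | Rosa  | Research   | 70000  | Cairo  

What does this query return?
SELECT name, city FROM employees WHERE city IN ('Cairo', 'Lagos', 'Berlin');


Filtering: city IN ('Cairo', 'Lagos', 'Berlin')
Matching: 3 rows

3 rows:
Nate, Cairo
Hank, Lagos
Rosa, Cairo


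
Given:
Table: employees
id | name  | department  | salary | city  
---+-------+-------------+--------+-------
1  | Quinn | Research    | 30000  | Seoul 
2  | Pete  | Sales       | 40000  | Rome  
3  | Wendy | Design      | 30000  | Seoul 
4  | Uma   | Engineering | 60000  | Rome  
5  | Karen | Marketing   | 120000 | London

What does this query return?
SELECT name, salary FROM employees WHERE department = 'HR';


Filtering: department = 'HR'
Matching rows: 0

Empty result set (0 rows)


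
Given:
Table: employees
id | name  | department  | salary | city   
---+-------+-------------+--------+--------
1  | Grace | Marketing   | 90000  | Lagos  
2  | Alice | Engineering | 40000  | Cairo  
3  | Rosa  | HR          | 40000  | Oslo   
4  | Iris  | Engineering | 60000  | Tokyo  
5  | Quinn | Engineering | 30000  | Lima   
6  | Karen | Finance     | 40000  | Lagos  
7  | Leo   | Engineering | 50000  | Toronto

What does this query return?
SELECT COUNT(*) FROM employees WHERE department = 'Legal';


Counting rows where department = 'Legal'


0


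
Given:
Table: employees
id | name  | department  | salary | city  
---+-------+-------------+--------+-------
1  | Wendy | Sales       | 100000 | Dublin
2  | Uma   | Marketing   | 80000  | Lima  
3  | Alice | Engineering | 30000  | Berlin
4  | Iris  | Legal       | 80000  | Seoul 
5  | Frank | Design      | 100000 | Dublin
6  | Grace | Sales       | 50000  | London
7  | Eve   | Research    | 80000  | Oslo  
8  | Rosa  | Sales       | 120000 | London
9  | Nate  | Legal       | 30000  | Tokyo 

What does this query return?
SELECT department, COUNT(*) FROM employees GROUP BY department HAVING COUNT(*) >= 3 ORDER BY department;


Groups with count >= 3:
  Sales: 3 -> PASS
  Design: 1 -> filtered out
  Engineering: 1 -> filtered out
  Legal: 2 -> filtered out
  Marketing: 1 -> filtered out
  Research: 1 -> filtered out


1 groups:
Sales, 3


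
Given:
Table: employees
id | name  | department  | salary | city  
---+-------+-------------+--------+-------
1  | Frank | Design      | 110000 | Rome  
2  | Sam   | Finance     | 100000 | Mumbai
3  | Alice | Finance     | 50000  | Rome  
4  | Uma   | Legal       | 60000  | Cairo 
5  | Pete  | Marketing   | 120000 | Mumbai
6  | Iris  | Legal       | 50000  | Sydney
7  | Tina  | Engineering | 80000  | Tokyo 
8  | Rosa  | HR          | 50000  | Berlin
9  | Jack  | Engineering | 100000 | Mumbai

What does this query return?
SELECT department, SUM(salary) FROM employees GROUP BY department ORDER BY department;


Summing salary within each department:
  Design: 110000 = 110000
  Engineering: 80000 + 100000 = 180000
  Finance: 100000 + 50000 = 150000
  HR: 50000 = 50000
  Legal: 60000 + 50000 = 110000
  Marketing: 120000 = 120000


6 groups:
Design, 110000
Engineering, 180000
Finance, 150000
HR, 50000
Legal, 110000
Marketing, 120000
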